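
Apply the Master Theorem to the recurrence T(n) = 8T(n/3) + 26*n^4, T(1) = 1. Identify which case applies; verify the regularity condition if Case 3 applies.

a=8, b=3, f(n)=26*n^4.
log_3(8) = 1.893 < 4.
f(n) = Omega(n^(1.893+epsilon)) for some epsilon > 0, so Case 3 is the candidate.
Regularity: a*f(n/b) = 8*26*(n/3)^4 = (8/81)*26*n^4 <= c*f(n) with c = 8/81 < 1. Satisfied.
Case 3: T(n) = Theta(n^4).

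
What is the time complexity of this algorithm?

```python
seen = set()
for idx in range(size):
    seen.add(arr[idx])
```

Time complexity: O(n).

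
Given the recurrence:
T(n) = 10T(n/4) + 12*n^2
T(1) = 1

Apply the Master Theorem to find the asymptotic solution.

a=10, b=4, f(n)=12*n^2. log_4(10) = 1.661 < 2. Case 3: T(n) = O(n^2).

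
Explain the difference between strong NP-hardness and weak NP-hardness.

A problem is strongly NP-hard if it remains NP-hard even when all numbers in the input are bounded by a polynomial in the input length. A weakly NP-hard problem admits a pseudopolynomial algorithm. Subset Sum is weakly NP-hard (has O(nW) DP). 3-SAT is strongly NP-hard (no numeric parameters).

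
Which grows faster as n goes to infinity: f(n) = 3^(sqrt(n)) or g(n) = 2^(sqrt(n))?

f(n) = 3^(sqrt(n)) grows faster: ratio is (3/2)^(sqrt(n)) -> infinity since 3/2 > 1.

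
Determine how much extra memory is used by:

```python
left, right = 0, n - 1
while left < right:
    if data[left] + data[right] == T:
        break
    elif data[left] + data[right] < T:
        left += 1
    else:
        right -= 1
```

Space complexity: O(1).
Only a constant amount of auxiliary storage is used; nothing grows with n.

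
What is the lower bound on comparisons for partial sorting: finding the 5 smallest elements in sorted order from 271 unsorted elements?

Finding 5 smallest of 271 in sorted order: Omega(271) to identify the 5 smallest, plus Omega(5 log 5) to sort them. Total: Omega(n + k log k).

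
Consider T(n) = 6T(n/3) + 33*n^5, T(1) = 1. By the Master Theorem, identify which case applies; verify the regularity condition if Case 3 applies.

a=6, b=3, f(n)=33*n^5.
log_3(6) = 1.631 < 5.
f(n) = Omega(n^(1.631+epsilon)) for some epsilon > 0, so Case 3 is the candidate.
Regularity: a*f(n/b) = 6*33*(n/3)^5 = (6/243)*33*n^5 <= c*f(n) with c = 6/243 < 1. Satisfied.
Case 3: T(n) = Theta(n^5).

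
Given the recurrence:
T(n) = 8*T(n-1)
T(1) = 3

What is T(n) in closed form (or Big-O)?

Each step multiplies by 8. T(n) = T(1)*8^(n-1) = 3*8^(n-1).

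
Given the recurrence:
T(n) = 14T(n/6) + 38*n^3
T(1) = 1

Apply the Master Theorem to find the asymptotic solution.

a=14, b=6, f(n)=38*n^3. log_6(14) = 1.473 < 3. Case 3: T(n) = O(n^3).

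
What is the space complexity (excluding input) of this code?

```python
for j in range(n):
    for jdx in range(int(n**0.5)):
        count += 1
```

Space complexity: O(1).
Only a constant amount of auxiliary storage is used; nothing grows with n.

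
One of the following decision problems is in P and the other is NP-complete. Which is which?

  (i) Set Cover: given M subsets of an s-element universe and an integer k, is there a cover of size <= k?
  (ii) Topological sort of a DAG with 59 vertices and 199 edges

(i) is NP-complete: one of Karp's 21 NP-complete problems (with k part of the input).
(ii) is P: DFS-based topological sort runs in O(V+E).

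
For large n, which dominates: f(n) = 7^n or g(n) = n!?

g(n) = n! grows faster: by Stirling n! ~ (n/e)^n sqrt(2*pi*n); (n/e)^n eventually dominates 7^n.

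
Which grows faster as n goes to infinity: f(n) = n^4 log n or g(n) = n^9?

g(n) = n^9 grows faster: n^9 / (n^4 log n) = n^5/log n -> infinity.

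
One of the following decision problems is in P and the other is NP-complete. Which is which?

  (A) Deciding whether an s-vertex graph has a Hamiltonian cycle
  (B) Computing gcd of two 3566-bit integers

(A) is NP-complete: one of Karp's 21 NP-complete problems.
(B) is P: the Euclidean algorithm runs in polynomial time in the bit-length.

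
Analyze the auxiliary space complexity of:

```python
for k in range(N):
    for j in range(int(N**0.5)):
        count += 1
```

Space complexity: O(1).
Only a constant amount of auxiliary storage is used; nothing grows with n.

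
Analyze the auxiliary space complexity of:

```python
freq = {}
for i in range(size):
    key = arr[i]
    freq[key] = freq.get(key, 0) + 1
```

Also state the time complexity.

Space complexity: O(n).
Auxiliary storage grows linearly with the input size n in the worst case.
Time complexity: O(n).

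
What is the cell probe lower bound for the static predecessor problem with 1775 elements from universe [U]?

The Patrascu-Thorup lower bound shows any data structure on n = 1775 elements using O(n * polylog(n)) space requires Omega(log log U) query time. van Emde Boas trees achieve O(log log U) with O(U) space.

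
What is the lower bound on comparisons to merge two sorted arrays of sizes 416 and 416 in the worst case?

Adversary: with |416 - 416| <= 1 the inputs can be fully interleaved so that every adjacent pair in the merged output comes from different arrays. Then each of the 831 adjacent pairs must be directly compared, or the algorithm cannot determine their relative order. Standard merge meets this bound.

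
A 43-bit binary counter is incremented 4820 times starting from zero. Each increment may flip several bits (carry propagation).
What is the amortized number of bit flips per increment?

Bit i flips on every 2^i-th increment, so over 4820 increments bit i flips floor(4820/2^i) times. Summing over i: total flips < 2 * 4820. Amortized: < 2 = O(1) per increment.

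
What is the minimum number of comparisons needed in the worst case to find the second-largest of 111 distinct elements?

Lower bound: finding the max needs 111-1 comparisons. By the adversary weight-doubling argument, the max must personally win >= ceil(log_2(111)) = 7 comparisons; the 2nd-largest is among those 7 losers, needing 7-1 more comparisons. Total >= 111-1 + 7-1 = 116. A balanced knockout tournament achieves this.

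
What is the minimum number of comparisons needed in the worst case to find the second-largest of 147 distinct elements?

Lower bound: finding the max needs 147-1 comparisons. By the adversary weight-doubling argument, the max must personally win >= ceil(log_2(147)) = 8 comparisons; the 2nd-largest is among those 8 losers, needing 8-1 more comparisons. Total >= 147-1 + 8-1 = 153. A balanced knockout tournament achieves this.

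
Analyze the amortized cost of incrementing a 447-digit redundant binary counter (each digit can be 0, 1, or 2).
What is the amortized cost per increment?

A redundant counter on 447 digits allows digit values 0, 1, 2. Increment adds 1 to the least significant digit and carries any 2 to a 0 plus +1 on the next digit. With potential Phi = (number of 2-digits), each increment does O(1) actual work plus a chain of carries, each of which decreases Phi by 1. Amortized O(1).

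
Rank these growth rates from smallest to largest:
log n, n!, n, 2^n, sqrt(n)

Ordered by growth rate: log n < sqrt(n) < n < 2^n < n!.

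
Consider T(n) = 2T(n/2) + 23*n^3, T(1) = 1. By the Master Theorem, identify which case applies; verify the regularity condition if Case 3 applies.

a=2, b=2, f(n)=23*n^3.
log_2(2) = 1 < 3.
f(n) = Omega(n^(1+epsilon)) for some epsilon > 0, so Case 3 is the candidate.
Regularity: a*f(n/b) = 2*23*(n/2)^3 = (2/8)*23*n^3 <= c*f(n) with c = 2/8 < 1. Satisfied.
Case 3: T(n) = Theta(n^3).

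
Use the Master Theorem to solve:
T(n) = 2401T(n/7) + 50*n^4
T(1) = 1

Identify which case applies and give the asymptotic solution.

a=2401, b=7, f(n)=50*n^4.
log_7(2401) = 4, so n^(log_b(a)) = n^4.
f(n) = Theta(n^4), so Case 2 applies.
T(n) = Theta(n^4 log n).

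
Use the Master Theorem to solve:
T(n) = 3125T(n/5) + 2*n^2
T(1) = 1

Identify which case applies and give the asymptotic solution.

a=3125, b=5, f(n)=2*n^2.
log_5(3125) = 5 > 2.
Since f(n) = O(n^2) is polynomially smaller than n^5, Case 1 applies.
T(n) = Theta(n^5).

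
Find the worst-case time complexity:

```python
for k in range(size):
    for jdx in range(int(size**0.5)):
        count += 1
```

Time complexity: O(n * sqrt(n)).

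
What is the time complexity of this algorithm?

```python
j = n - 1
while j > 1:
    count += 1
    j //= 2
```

Time complexity: O(log n).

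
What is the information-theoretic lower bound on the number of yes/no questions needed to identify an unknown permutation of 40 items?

There are 40! = 815915283247897734345611269596115894272000000000 permutations. Each yes/no question gives at most 1 bit, so at least ceil(log_2(815915283247897734345611269596115894272000000000)) = 160 questions are needed.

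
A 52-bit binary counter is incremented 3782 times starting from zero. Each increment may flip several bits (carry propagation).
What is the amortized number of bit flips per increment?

Bit i flips on every 2^i-th increment, so over 3782 increments bit i flips floor(3782/2^i) times. Summing over i: total flips < 2 * 3782. Amortized: < 2 = O(1) per increment.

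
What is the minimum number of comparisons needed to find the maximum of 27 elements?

Finding the maximum requires 26 comparisons. Each comparison eliminates exactly one candidate. With 27 candidates, we need 26 eliminations.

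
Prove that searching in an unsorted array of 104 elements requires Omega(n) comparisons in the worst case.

An adversary can always place the target in the last position checked. Until all 104 positions are examined, the target might be in any unchecked position. Therefore 104 comparisons are necessary.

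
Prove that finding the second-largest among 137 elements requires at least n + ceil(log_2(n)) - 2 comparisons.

Lower bound (adversary): identifying the maximum requires 137-1 comparisons (each eliminates one candidate). Assign weight 1 to each element; on each comparison the adversary lets the heavier side win and gives it the loser's weight. The max ends with weight 137, but each comparison it wins at most doubles its weight, so the max must win >= ceil(log_2(137)) = 8 comparisons. The second-largest is one of those 8 direct losers to the max, and identifying which one is largest needs >= 8-1 further comparisons. Total >= 137-1 + 8-1 = 143.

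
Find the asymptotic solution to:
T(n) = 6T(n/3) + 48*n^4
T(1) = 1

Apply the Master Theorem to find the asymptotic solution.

a=6, b=3, f(n)=48*n^4. log_3(6) = 1.631 < 4. Case 3: T(n) = O(n^4).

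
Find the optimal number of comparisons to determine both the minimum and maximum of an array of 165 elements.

Naive approach: 328 comparisons (164 for max + 164 for min).
Optimal: Compare elements in pairs first (floor(n/2) = 82 comparisons), then find max among winners and min among losers (82 comparisons each).
Total: ceil(3n/2) - 2 = 246 comparisons. An adversary argument shows this is also a lower bound.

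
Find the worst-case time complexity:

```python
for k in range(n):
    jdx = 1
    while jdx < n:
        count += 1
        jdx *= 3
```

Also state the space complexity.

Time complexity: O(n log n).
Space complexity: O(1).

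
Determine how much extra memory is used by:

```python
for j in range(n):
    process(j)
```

Space complexity: O(1).
Only a constant amount of auxiliary storage is used; nothing grows with n.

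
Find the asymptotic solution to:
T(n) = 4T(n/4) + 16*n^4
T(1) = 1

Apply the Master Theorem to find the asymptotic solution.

a=4, b=4, f(n)=16*n^4. log_4(4) = 1 < 4. Case 3: T(n) = O(n^4).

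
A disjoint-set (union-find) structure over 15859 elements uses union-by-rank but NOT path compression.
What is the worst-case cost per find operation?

Union-by-rank alone keeps every tree's height <= log_2(15859) ~= 14.0. Each find traverses from a node to its root, costing O(height) = O(log n). Without path compression this bound is tight.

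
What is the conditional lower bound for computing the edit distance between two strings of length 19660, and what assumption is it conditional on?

Under SETH (the Strong Exponential Time Hypothesis), edit distance on length-19660 strings cannot be computed in O(n^(2-epsilon)) time for any epsilon > 0 (Backurs-Indyk). The reduction is from CNF-SAT via the orthogonal vectors problem.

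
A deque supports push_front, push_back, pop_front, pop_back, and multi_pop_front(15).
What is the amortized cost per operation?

Assign 2 credits to each push operation. A pop uses 1 saved credit. multi_pop_front(15) uses up to 15 saved credits from previous pushes. Credits never go negative. Amortized cost is O(1).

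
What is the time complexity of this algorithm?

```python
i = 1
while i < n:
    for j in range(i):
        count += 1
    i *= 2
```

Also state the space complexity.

Time complexity: O(n).
Space complexity: O(1).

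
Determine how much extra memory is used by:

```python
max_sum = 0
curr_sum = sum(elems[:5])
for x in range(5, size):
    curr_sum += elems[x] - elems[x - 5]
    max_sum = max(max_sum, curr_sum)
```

Space complexity: O(1).
Only a constant amount of auxiliary storage is used; nothing grows with n.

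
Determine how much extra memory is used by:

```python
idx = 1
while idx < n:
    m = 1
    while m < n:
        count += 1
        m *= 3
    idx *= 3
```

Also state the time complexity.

Space complexity: O(1).
Only a constant amount of auxiliary storage is used; nothing grows with n.
Time complexity: O(log^2 n).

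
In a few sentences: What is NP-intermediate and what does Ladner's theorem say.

NP-intermediate problems are in NP but neither in P nor NP-complete (assuming P != NP). Ladner's theorem proves such problems exist if P != NP. Graph isomorphism and integer factoring are candidate NP-intermediate problems -- no polynomial algorithm is known, but no NP-completeness proof exists either.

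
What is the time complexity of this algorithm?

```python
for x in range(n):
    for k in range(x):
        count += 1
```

Time complexity: O(n^2).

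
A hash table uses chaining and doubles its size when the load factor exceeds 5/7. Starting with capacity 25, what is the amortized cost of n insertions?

Rehashing occurs when load exceeds 5/7. Total rehash cost is geometric series summing to O(n). Each insertion itself is O(1). Amortized: O(1).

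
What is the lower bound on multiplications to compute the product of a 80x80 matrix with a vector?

A 80x80 matrix-vector product has 80 inner products of length 80. Output depends on all 80^2 = 6400 matrix entries. At least 6400 multiplications needed.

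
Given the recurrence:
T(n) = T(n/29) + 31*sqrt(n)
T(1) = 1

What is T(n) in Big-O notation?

Each level contributes sqrt(n/29^k). Geometric series with ratio 1/sqrt(29) < 1 sums to O(sqrt(n)).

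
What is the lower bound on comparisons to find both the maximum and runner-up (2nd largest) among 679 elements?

Lower bound: finding the max needs 679-1 comparisons. By an adversary weight-doubling argument, the maximum element must personally win at least ceil(log_2(679)) = 10 comparisons in any correct algorithm. The 2nd largest is among those 10 direct losers, and distinguishing it requires 10-1 more comparisons. Total >= 679-1 + 10-1 = 687. A balanced tournament achieves this bound exactly.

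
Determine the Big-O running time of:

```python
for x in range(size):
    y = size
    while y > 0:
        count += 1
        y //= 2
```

Time complexity: O(n log n).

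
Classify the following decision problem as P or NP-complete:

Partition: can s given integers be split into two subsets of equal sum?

This problem is NP-complete: Subset Sum reduces to it (one of Karp's 21 NP-complete problems).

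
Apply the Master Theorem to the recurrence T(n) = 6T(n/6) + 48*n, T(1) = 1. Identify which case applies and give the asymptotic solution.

a=6, b=6, f(n)=48*n.
log_6(6) = 1, so n^(log_b(a)) = n.
f(n) = Theta(n), so Case 2 applies.
T(n) = Theta(n log n).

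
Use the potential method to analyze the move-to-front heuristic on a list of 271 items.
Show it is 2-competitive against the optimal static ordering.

Let Phi = number of inversions between the MTF list and the optimal static list (0 <= Phi <= C(271,2)). Accessing an element at MTF position k and optimal position j: the move-to-front destroys all k-1 inversions in front of it that are not in front in optimal (>= k-j of them) and creates at most j-1 new ones. Amortized cost <= k + (j-1) - (k-j) = 2j - 1 <= 2 * optimal cost.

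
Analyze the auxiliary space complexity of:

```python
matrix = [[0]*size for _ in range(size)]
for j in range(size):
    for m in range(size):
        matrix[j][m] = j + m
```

Space complexity: O(n^2).
A 2D structure of size n x n is allocated.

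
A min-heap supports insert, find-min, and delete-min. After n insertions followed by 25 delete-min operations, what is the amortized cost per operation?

Insert takes O(log n) worst case. Delete-min takes O(log n). Over a sequence of n inserts and 25 delete-mins, total cost is O((n + 25) log n). Amortized per operation: O(log n).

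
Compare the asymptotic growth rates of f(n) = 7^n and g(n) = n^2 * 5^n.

f(n) = 7^n grows faster: 7^n / (n^2 5^n) = (7/5)^n / n^2 -> infinity since 7/5 > 1.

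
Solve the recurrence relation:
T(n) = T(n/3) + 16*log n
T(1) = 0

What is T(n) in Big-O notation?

Each of the log_3(n) levels adds O(log n). T(n) = O(log^2 n).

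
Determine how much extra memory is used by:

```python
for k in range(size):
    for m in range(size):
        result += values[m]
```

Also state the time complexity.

Space complexity: O(1).
Only a constant amount of auxiliary storage is used; nothing grows with n.
Time complexity: O(n^2).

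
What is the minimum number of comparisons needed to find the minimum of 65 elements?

Finding the minimum requires 64 comparisons, identical reasoning to finding the maximum. Each comparison eliminates one candidate.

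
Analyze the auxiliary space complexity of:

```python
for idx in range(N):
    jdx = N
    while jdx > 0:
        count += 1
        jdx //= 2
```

Space complexity: O(1).
Only a constant amount of auxiliary storage is used; nothing grows with n.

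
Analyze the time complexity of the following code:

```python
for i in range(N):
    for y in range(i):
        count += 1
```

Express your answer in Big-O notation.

Time complexity: O(n^2).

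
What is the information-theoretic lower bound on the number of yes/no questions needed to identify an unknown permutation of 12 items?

There are 12! = 479001600 permutations. Each yes/no question gives at most 1 bit, so at least ceil(log_2(479001600)) = 29 questions are needed.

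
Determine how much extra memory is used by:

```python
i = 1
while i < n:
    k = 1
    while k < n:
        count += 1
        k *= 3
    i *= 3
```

Space complexity: O(1).
Only a constant amount of auxiliary storage is used; nothing grows with n.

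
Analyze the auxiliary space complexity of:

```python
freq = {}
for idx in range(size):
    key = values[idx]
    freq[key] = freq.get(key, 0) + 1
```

Space complexity: O(n).
Auxiliary storage grows linearly with the input size n in the worst case.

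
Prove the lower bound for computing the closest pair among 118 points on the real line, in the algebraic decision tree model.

Reduction from element distinctness: given 118 reals, the closest-pair distance is 0 iff two are equal. Element distinctness has an Omega(n log n) lower bound in the algebraic decision tree model (Ben-Or). Therefore closest pair on a line also requires Omega(n log n). Sorting then a linear scan achieves this.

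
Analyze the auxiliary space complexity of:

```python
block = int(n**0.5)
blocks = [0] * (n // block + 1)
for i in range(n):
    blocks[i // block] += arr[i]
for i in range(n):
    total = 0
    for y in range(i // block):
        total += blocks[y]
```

Space complexity: O(sqrt(n)).
Storage scales with sqrt(n).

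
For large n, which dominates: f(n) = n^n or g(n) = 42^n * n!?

g(n) = 42^n * n! grows faster: by Stirling n! ~ sqrt(2 pi n)(n/e)^n, so 42^n n! / n^n ~ (42/e)^n sqrt(2 pi n) -> infinity since 42/e > 1.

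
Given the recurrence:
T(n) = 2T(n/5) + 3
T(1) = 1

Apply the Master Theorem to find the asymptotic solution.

a=2, b=5, f(n)=3. log_5(2) = 0.4307. Case 1 of Master Theorem: T(n) = O(n^0.4307).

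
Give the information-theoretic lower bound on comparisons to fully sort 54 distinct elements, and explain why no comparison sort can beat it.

A comparison sort is a binary decision tree whose leaves are the 54! = 230843697339241380472092742683027581083278564571807941132288000000000000 possible output permutations. A binary tree with L leaves has height >= ceil(log_2(L)). So any comparison sort needs >= ceil(log_2(54!)) = 238 comparisons in the worst case.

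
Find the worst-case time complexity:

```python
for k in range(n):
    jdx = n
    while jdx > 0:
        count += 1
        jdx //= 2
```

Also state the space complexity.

Time complexity: O(n log n).
Space complexity: O(1).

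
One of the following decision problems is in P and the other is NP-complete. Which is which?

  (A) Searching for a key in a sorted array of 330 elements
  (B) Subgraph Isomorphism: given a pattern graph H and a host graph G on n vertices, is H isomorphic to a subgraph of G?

(A) is P: binary search runs in O(log n).
(B) is NP-complete: generalizes Clique and Hamiltonian Path (pattern size is part of the input).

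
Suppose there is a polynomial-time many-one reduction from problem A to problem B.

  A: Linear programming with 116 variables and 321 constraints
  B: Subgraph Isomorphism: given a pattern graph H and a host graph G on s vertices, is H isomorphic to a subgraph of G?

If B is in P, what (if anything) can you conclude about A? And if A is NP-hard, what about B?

A poly-time reduction A <=_p B means any A-instance can be transformed to a B-instance in poly time.
If B is in P: compose the reduction with B's poly-time algorithm to solve A in poly time, so A is in P.
If A is NP-hard: every NP problem reduces to A, which reduces to B; composing reductions, every NP problem reduces to B, so B is NP-hard.
(Here in fact A is P and B is NP-complete.)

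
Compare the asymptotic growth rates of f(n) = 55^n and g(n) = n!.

g(n) = n! grows faster: n!/55^n -> infinity by Stirling.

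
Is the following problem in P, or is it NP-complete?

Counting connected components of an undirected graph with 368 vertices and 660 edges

This problem is in P: BFS/DFS visits each vertex and edge once: O(V+E).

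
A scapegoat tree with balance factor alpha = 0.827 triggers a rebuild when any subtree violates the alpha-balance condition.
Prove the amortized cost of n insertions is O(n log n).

Define potential Phi = c * sum of |size(left(v)) - size(right(v))| over all nodes. An insertion at depth d costs O(d) = O(log n) and increases Phi by O(log n). When a rebuild of subtree of size s occurs, it costs O(s) but reduces Phi by Omega(s). With alpha = 0.827, between rebuilds Omega(s) insertions must occur. Amortized cost per insertion: O(log n).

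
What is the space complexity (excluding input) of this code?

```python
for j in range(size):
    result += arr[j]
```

Space complexity: O(1).
Only a constant amount of auxiliary storage is used; nothing grows with n.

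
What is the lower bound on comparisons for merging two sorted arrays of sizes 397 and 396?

Adversary argument: with sizes 397 and 396 (differing by at most 1), interleave the two arrays so that every consecutive pair in the output comes from different inputs. Then each of the 792 adjacent output pairs must be directly compared, or the algorithm cannot determine their relative order. So 792 comparisons are necessary; standard merge achieves this.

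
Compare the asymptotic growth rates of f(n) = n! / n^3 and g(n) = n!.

g(n) = n! grows faster: the ratio n!/(n!/n^3) = n^3 -> infinity.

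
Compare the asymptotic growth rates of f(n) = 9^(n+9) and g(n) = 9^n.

f(n) = 9^(n+9) and g(n) = 9^n are Theta of each other: 9^(n+9) = 9^9 * 9^n = Theta(9^n).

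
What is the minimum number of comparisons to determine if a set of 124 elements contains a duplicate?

Determining if 124 elements are all distinct requires Omega(n log n) comparisons in the comparison model. This follows from the element distinctness lower bound.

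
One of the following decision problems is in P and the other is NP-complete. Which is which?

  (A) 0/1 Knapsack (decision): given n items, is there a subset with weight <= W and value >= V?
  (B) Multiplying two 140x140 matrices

(A) is NP-complete: reduces from Subset Sum.
(B) is P: the schoolbook algorithm runs in O(n^3).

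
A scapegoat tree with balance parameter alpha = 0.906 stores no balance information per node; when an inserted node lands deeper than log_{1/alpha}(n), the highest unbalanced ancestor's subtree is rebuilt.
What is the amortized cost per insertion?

Search/insert path is O(log n). A rebuild of a subtree of size s costs O(s), but with alpha = 0.906 at least Omega(s) insertions must have occurred in that subtree since its last rebuild. Charging O(1) of the rebuild to each such insertion gives O(log n) amortized.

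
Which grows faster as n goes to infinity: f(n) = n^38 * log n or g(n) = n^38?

f(n) = n^38 * log n grows faster: extra log n factor -> infinity.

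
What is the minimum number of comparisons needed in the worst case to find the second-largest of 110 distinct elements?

Lower bound: finding the max needs 110-1 comparisons. By the adversary weight-doubling argument, the max must personally win >= ceil(log_2(110)) = 7 comparisons; the 2nd-largest is among those 7 losers, needing 7-1 more comparisons. Total >= 110-1 + 7-1 = 115. A balanced knockout tournament achieves this.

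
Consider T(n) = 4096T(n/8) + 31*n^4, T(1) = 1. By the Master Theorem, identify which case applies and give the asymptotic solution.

a=4096, b=8, f(n)=31*n^4.
log_8(4096) = 4, so n^(log_b(a)) = n^4.
f(n) = Theta(n^4), so Case 2 applies.
T(n) = Theta(n^4 log n).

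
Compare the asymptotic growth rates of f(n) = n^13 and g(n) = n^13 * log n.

g(n) = n^13 * log n grows faster: extra log n factor -> infinity.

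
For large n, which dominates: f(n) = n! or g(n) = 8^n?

f(n) = n! grows faster: by Stirling n! ~ (n/e)^n sqrt(2*pi*n); (n/e)^n eventually dominates 8^n.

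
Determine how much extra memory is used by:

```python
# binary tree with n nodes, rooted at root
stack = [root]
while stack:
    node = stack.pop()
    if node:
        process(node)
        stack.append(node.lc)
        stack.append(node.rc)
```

Space complexity: O(n).
Auxiliary storage grows linearly with the input size n in the worst case.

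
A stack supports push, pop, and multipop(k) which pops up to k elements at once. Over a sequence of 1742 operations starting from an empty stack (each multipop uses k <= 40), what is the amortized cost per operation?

Each element is pushed exactly once and popped at most once (whether by pop or as part of a multipop). So the total number of individual pops over the whole sequence is at most the number of pushes, which is at most 1742. Total work <= 2 * 1742, hence O(1) amortized per operation.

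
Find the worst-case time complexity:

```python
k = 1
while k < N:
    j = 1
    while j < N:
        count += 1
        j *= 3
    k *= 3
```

Time complexity: O(log^2 n).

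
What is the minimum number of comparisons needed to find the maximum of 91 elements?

Finding the maximum requires 90 comparisons. Each comparison eliminates exactly one candidate. With 91 candidates, we need 90 eliminations.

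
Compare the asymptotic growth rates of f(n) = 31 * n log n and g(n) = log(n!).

f(n) = 31 * n log n and g(n) = log(n!) are Theta of each other: Stirling: log(n!) = n log n - n + O(log n) = Theta(n log n); the constant 31 doesn't change the Theta class.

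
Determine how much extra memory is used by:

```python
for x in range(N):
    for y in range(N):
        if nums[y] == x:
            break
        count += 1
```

Space complexity: O(1).
Only a constant amount of auxiliary storage is used; nothing grows with n.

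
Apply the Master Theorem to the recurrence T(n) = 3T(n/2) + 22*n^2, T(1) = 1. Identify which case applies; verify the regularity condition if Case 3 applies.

a=3, b=2, f(n)=22*n^2.
log_2(3) = 1.585 < 2.
f(n) = Omega(n^(1.585+epsilon)) for some epsilon > 0, so Case 3 is the candidate.
Regularity: a*f(n/b) = 3*22*(n/2)^2 = (3/4)*22*n^2 <= c*f(n) with c = 3/4 < 1. Satisfied.
Case 3: T(n) = Theta(n^2).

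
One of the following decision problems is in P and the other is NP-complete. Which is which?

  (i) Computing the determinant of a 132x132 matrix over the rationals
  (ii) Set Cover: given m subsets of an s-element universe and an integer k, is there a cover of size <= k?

(i) is P: Gaussian elimination runs in O(n^3).
(ii) is NP-complete: one of Karp's 21 NP-complete problems (with k part of the input).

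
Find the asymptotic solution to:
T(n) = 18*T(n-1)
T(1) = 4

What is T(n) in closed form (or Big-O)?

Each step multiplies by 18. T(n) = T(1)*18^(n-1) = 4*18^(n-1).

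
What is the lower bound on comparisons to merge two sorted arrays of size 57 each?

To merge two sorted arrays of size 57, we need at least 113 comparisons in the worst case. An adversary can force every element to be compared.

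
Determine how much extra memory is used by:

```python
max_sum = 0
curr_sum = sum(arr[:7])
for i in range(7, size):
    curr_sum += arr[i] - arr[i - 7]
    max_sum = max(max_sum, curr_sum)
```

Space complexity: O(1).
Only a constant amount of auxiliary storage is used; nothing grows with n.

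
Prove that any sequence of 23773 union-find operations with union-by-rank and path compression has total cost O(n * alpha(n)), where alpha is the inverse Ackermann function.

Using Tarjan's analysis with rank-based potential function. Union-by-rank keeps tree height O(log n). Path compression flattens paths during find. For n = 23773 operations, total cost is O(n * alpha(n)), effectively O(n) since alpha grows incredibly slowly.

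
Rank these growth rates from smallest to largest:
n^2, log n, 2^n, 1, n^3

Ordered by growth rate: 1 < log n < n^2 < n^3 < 2^n.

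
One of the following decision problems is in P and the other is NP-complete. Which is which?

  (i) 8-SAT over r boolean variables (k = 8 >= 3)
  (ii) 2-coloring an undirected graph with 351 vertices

(i) is NP-complete: 3-SAT is NP-complete (Cook-Levin); k-SAT for k>=3 reduces from 3-SAT.
(ii) is P: 2-coloring is bipartiteness testing via BFS, O(V+E).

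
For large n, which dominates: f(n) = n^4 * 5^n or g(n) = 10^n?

g(n) = 10^n grows faster: 10^n / (n^4 5^n) = (10/5)^n / n^4 -> infinity since 10/5 > 1.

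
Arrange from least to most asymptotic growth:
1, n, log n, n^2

Ordered by growth rate: 1 < log n < n < n^2.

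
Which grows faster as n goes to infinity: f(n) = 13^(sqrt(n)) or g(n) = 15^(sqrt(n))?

g(n) = 15^(sqrt(n)) grows faster: ratio is (15/13)^(sqrt(n)) -> infinity since 15/13 > 1.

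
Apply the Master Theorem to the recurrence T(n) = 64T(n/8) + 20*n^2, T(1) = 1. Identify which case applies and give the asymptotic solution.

a=64, b=8, f(n)=20*n^2.
log_8(64) = 2, so n^(log_b(a)) = n^2.
f(n) = Theta(n^2), so Case 2 applies.
T(n) = Theta(n^2 log n).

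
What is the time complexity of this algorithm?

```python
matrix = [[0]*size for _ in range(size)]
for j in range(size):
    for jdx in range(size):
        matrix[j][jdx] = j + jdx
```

Time complexity: O(n^2).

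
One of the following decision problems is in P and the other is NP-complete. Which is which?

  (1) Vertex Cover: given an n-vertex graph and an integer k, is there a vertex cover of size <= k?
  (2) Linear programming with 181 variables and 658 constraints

(1) is NP-complete: one of Karp's 21 NP-complete problems (with k part of the input; for any fixed constant k it is in P).
(2) is P: the ellipsoid and interior-point methods run in polynomial time.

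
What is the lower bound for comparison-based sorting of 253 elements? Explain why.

A comparison-based sorting algorithm corresponds to a decision tree. With 253! possible permutations, the tree has 253! leaves. The height is at least log_2(253!) = Omega(n log n) by Stirling's approximation.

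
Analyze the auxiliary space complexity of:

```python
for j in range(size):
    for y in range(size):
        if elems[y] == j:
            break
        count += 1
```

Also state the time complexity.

Space complexity: O(1).
Only a constant amount of auxiliary storage is used; nothing grows with n.
Time complexity: O(n^2).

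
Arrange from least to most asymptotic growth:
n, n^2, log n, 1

Ordered by growth rate: 1 < log n < n < n^2.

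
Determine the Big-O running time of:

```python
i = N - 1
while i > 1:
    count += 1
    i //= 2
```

Time complexity: O(log n).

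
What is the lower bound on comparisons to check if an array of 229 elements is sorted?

To verify 229 elements are sorted, we must compare each consecutive pair. Skipping any pair allows an adversary to swap them. Therefore 228 comparisons are necessary and sufficient.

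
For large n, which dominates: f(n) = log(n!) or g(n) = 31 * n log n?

f(n) = log(n!) and g(n) = 31 * n log n are Theta of each other: Stirling: log(n!) = n log n - n + O(log n) = Theta(n log n); the constant 31 doesn't change the Theta class.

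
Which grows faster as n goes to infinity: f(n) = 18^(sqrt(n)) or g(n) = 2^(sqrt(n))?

f(n) = 18^(sqrt(n)) grows faster: ratio is (18/2)^(sqrt(n)) -> infinity since 18/2 > 1.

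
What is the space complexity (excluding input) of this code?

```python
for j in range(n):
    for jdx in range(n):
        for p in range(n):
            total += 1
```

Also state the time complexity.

Space complexity: O(1).
Only a constant amount of auxiliary storage is used; nothing grows with n.
Time complexity: O(n^3).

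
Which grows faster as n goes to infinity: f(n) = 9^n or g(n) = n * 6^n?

f(n) = 9^n grows faster: 9^n / (n 6^n) = (9/6)^n / n -> infinity since 9/6 > 1.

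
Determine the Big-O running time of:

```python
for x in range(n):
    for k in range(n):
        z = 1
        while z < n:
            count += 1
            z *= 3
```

Time complexity: O(n^2 log n).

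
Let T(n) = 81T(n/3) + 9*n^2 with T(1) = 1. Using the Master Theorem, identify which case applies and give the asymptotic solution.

a=81, b=3, f(n)=9*n^2.
log_3(81) = 4 > 2.
Since f(n) = O(n^2) is polynomially smaller than n^4, Case 1 applies.
T(n) = Theta(n^4).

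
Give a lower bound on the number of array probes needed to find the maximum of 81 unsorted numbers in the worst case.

Adversary: any unprobed cell could hold a value larger than everything seen so far. If fewer than 81 cells are probed, the adversary places the max in an unprobed cell. So all 81 cells must be examined; together with 81-1 comparisons this is tight.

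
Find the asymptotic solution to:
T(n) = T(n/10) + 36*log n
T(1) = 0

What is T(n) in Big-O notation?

Each of the log_10(n) levels adds O(log n). T(n) = O(log^2 n).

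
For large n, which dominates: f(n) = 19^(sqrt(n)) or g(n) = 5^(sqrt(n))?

f(n) = 19^(sqrt(n)) grows faster: ratio is (19/5)^(sqrt(n)) -> infinity since 19/5 > 1.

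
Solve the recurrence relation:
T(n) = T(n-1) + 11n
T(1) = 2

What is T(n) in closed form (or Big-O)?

Unrolling: T(n) = 2 + 11*(2 + 3 + ... + n) = 2 + 11*(n(n+1)/2 - 1) = O(n^2).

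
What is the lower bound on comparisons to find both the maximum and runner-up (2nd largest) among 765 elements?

Lower bound: finding the max needs 765-1 comparisons. By an adversary weight-doubling argument, the maximum element must personally win at least ceil(log_2(765)) = 10 comparisons in any correct algorithm. The 2nd largest is among those 10 direct losers, and distinguishing it requires 10-1 more comparisons. Total >= 765-1 + 10-1 = 773. A balanced tournament achieves this bound exactly.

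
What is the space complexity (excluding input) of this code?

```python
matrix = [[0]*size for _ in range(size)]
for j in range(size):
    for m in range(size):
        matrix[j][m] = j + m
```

Space complexity: O(n^2).
A 2D structure of size n x n is allocated.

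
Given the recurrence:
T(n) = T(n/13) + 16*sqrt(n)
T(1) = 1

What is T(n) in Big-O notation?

Each level contributes sqrt(n/13^k). Geometric series with ratio 1/sqrt(13) < 1 sums to O(sqrt(n)).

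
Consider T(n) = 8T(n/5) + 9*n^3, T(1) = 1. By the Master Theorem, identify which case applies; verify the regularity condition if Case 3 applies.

a=8, b=5, f(n)=9*n^3.
log_5(8) = 1.292 < 3.
f(n) = Omega(n^(1.292+epsilon)) for some epsilon > 0, so Case 3 is the candidate.
Regularity: a*f(n/b) = 8*9*(n/5)^3 = (8/125)*9*n^3 <= c*f(n) with c = 8/125 < 1. Satisfied.
Case 3: T(n) = Theta(n^3).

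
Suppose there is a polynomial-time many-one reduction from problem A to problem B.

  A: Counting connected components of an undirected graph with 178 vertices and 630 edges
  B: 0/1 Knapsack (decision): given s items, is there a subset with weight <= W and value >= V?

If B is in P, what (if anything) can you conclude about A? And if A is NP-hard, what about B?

A poly-time reduction A <=_p B means any A-instance can be transformed to a B-instance in poly time.
If B is in P: compose the reduction with B's poly-time algorithm to solve A in poly time, so A is in P.
If A is NP-hard: every NP problem reduces to A, which reduces to B; composing reductions, every NP problem reduces to B, so B is NP-hard.
(Here in fact A is P and B is NP-complete.)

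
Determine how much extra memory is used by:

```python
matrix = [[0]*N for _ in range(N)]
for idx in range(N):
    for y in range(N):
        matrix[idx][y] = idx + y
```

Space complexity: O(n^2).
A 2D structure of size n x n is allocated.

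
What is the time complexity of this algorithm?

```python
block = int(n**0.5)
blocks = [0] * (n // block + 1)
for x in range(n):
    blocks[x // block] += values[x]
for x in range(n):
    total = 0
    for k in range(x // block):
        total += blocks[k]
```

Time complexity: O(n * sqrt(n)).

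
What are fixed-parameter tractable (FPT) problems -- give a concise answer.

A problem parameterized by k is FPT if it can be solved in time f(k) * n^O(1), where f is any computable function of k alone. Vertex Cover parameterized by solution size k is FPT: O(2^k * n). The W-hierarchy (W[1], W[2], ...) classifies parameterized problems by hardness; Clique parameterized by clique size is W[1]-complete.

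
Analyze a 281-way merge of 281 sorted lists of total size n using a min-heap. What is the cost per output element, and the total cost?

Maintain a min-heap of size 281 holding the current head of each list. Each output step does one extract-min (O(log 281)) and one insert of that list's next element (O(log 281)). Each of the n elements passes through the heap exactly once, so the total cost is O(n log 281), i.e. O(log 281) per output element.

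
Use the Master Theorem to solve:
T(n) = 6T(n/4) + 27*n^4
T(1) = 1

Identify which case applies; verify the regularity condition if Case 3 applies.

a=6, b=4, f(n)=27*n^4.
log_4(6) = 1.292 < 4.
f(n) = Omega(n^(1.292+epsilon)) for some epsilon > 0, so Case 3 is the candidate.
Regularity: a*f(n/b) = 6*27*(n/4)^4 = (6/256)*27*n^4 <= c*f(n) with c = 6/256 < 1. Satisfied.
Case 3: T(n) = Theta(n^4).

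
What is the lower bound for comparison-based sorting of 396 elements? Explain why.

A comparison-based sorting algorithm corresponds to a decision tree. With 396! possible permutations, the tree has 396! leaves. The height is at least log_2(396!) = Omega(n log n) by Stirling's approximation.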